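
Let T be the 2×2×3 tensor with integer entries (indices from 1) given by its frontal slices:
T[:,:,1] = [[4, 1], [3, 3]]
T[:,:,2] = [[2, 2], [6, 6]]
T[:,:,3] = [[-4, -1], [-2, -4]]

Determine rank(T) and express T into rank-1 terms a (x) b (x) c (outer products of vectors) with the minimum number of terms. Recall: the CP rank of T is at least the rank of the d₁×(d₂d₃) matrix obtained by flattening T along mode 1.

rank(T) = 3

Lower bound: in the mode-3 unfolding of T (rows indexed by k, columns by (i,j)) the 3×3 minor on rows k ∈ {1, 2, 3}, columns (i,j) ∈ {(1,1), (1,2), (2,1)} is det [[4, 1, 3], [2, 2, 6], [-4, -1, -2]] = 6 ≠ 0, so that unfolding has rank ≥ 3 and hence rank(T) ≥ 3 (CP rank is at least every unfolding rank, though it can be larger).
Upper bound: T is a sum of 3 rank-1 terms, T = [0, 1] (x) [1, -1] (x) [-1, -2, 2] + [1, 0] (x) [1, 0] (x) [2, -2, -2] + [1, 2] (x) [2, 1] (x) [1, 2, -1] (one valid choice — decompositions are not unique — normalised so each a, b is primitive with positive first nonzero entry; check it by expanding all entries), so rank(T) ≤ 3.
These bounds meet, so rank(T) = 3.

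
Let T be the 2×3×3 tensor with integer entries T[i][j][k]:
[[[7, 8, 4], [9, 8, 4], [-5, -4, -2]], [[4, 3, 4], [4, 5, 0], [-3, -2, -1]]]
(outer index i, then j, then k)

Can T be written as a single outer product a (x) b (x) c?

No

The mode-3 unfolding of T (rows indexed by k, columns by (i,j) = (0,0), (0,1), (0,2), (1,0), (1,1), (1,2)) is [[7, 9, -5, 4, 4, -3], [8, 8, -4, 3, 5, -2], [4, 4, -2, 4, 0, -1]].
There the 3×3 minor on rows k ∈ {0, 1, 2}, columns (i,j) ∈ {(0,0), (0,1), (1,0)} is det [[7, 9, 4], [8, 8, 3], [4, 4, 4]] = -40 ≠ 0, so this unfolding has rank ≥ 3; CP rank is at least every unfolding rank, so rank(T) ≥ 3.
In particular rank(T) ≥ 3 > 1, so T is not rank-1.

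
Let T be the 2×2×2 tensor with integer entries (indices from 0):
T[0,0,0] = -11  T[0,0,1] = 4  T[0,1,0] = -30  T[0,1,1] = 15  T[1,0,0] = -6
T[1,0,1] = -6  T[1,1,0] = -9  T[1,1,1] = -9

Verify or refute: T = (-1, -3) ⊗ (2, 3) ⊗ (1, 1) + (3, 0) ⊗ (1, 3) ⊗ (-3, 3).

No

Reconstruct entry (0,0,1) from the claimed factors: Σₗ aₗ[0]bₗ[0]cₗ[1] = (-1)·(2)·(1) + (3)·(1)·(3) = 7, but T[0,0,1] = 4. The claim is false.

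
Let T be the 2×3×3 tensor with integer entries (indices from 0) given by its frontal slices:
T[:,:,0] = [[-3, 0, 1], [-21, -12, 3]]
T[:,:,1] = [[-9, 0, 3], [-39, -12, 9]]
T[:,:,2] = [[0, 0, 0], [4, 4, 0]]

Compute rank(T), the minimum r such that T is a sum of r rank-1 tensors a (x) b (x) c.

2

Lower bound: the mode-3 unfolding of T (rows indexed by k, columns by (i,j) = (0,0), (0,1), (0,2), (1,0), (1,1), (1,2)) is [[-3, 0, 1, -21, -12, 3], [-9, 0, 3, -39, -12, 9], [0, 0, 0, 4, 4, 0]].
There the 2×2 minor on rows k ∈ {0, 1}, columns (i,j) ∈ {(0,0), (1,0)} is det [[-3, -21], [-9, -39]] = -72 ≠ 0, so this unfolding has rank ≥ 2; CP rank is at least every unfolding rank, so rank(T) ≥ 2. (Flattening ranks never certify an upper bound on CP rank; for that we must actually write T with 2 rank-1 terms.)
Upper bound — finding two terms. Write S_k = T[:,:,k] for the frontal slices: S₀ = [[-3, 0, 1], [-21, -12, 3]], S₁ = [[-9, 0, 3], [-39, -12, 9]], S₂ = [[0, 0, 0], [4, 4, 0]].
If T = a₁ (x) b₁ (x) c₁ + a₂ (x) b₂ (x) c₂ then each S_k = c₁[k]·a₁b₁ᵀ + c₂[k]·a₂b₂ᵀ. S₀ and S₁ are linearly independent, so a₁b₁ᵀ and a₂b₂ᵀ must span the same plane of matrices: they are the rank-1 matrices of the form x·S₀ + y·S₁.
The 2×2 minor of x·S₀ + y·S₁ on rows {0,1}, columns {0,1} is 36·x² + 144·xy + 108·y² = 36·(x + 3·y)(x + y), vanishing at (x:y) = (3:-1) and (1:-1).
M₁ = 3·S₀ − S₁ = [[0, 0, 0], [-24, -24, 0]] = (-24)·[0, 1][1, 1, 0]ᵀ and M₂ = S₀ − S₁ = [[6, 0, -2], [18, 0, -6]] = 2·[1, 3][3, 0, -1]ᵀ, so take a₁ = [0, 1], b₁ = [1, 1, 0], a₂ = [1, 3], b₂ = [3, 0, -1].
Each slice is an integer combination of E₁ = a₁b₁ᵀ and E₂ = a₂b₂ᵀ: S₀ = −12·E₁ − E₂, S₁ = −12·E₁ − 3·E₂, S₂ = 4·E₁; reading off coefficients, c₁ = [-12, -12, 4] and c₂ = [-1, -3, 0].
Hence T = [0, 1] (x) [1, 1, 0] (x) [-12, -12, 4] + [1, 3] (x) [3, 0, -1] (x) [-1, -3, 0], so rank(T) ≤ 2.
These bounds meet, so rank(T) = 2.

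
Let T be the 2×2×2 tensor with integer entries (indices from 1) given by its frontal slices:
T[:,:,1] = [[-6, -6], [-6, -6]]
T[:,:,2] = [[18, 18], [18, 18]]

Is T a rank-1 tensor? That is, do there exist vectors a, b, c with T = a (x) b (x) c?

Yes

The mode-1 fibre T[:,1,1] = [-6, -6] gives a = [1, 1] (primitive direction); the mode-2 fibre T[1,:,1] = [-6, -6] gives b = [1, 1]; then c[k] = T[1,1,k] / (a[1]·b[1]) = [-6, 18] / 1 = [-6, 18].
Expanding [1, 1] (x) [1, 1] (x) [-6, 18] reproduces all 8 entries of T, so T = [1, 1] (x) [1, 1] (x) [-6, 18] and rank(T) ≤ 1.
Equivalently every frontal slice T[:,:,k] is c[k] times the rank-1 matrix [1, 1] (x) [1, 1]. So T has rank 1 (it is nonzero).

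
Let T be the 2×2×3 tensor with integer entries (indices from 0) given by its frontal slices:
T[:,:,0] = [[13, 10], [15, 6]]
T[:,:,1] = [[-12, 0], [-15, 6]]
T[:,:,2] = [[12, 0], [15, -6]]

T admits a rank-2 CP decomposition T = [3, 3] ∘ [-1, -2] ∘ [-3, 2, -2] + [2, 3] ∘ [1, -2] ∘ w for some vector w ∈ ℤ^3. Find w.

w = [2, -3, 3]

Subtract the known terms from T to get the rank-1 residual R = [2, 3] ∘ [1, -2] ∘ w, so R[i,j,k] = a[i]·b[j]·w[k]. Pick indices with nonzero a[0]·b[0] = (2)·(1) = 2. Only the fibre through (0,0,·) is needed: R[0,0,:] = T[0,0,:] − Σₗ aₗ[0]bₗ[0]cₗ = [13, -12, 12] − (3)·(-1)·[-3, 2, -2] = [4, -6, 6]. Then w[k] = R[0,0,k] / 2 for each k, giving w = [4, -6, 6] / 2 = [2, -3, 3].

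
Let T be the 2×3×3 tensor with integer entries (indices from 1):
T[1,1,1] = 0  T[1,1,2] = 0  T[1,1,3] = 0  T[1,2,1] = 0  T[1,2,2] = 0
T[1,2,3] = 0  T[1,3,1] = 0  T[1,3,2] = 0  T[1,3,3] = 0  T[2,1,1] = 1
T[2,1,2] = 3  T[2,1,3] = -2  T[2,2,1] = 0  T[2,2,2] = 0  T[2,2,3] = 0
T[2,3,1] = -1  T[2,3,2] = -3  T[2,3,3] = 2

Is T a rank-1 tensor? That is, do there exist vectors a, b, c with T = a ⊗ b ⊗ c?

The mode-1 fibre T[:,1,1] = [0, 1] gives a = [0, 1] (primitive direction); the mode-2 fibre T[2,:,1] = [1, 0, -1] gives b = [1, 0, -1]; then c[k] = T[2,1,k] / (a[2]·b[1]) = [1, 3, -2] / 1 = [1, 3, -2].
Expanding [0, 1] ⊗ [1, 0, -1] ⊗ [1, 3, -2] reproduces all 18 entries of T, so T = [0, 1] ⊗ [1, 0, -1] ⊗ [1, 3, -2] and rank(T) ≤ 1.
Equivalently every frontal slice T[:,:,k] is c[k] times the rank-1 matrix [0, 1] ⊗ [1, 0, -1]. So T has rank 1 (it is nonzero).

Yes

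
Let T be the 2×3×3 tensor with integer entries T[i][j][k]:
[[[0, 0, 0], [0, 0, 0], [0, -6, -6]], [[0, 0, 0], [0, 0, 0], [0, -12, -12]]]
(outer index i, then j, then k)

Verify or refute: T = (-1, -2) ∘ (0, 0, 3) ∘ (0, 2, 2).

Yes

Reconstruct entrywise from the claimed factors. For example, T[1,1,1] = 0 and Σₗ aₗ[1]bₗ[1]cₗ[1] = (-2)·(0)·(2) = 0; checking all 18 entries, every one matches. The claim holds.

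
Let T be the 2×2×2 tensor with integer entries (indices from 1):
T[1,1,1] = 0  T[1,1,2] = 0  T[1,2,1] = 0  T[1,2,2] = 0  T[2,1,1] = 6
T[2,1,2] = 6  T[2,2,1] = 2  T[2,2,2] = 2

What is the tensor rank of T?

1

Lower bound: T ≠ 0 (e.g. T[2,1,1] = 6), so rank(T) ≥ 1.
Upper bound: the mode-1 fibre T[:,1,1] = [0, 6] gives a = (0, 1) (primitive direction); the mode-2 fibre T[2,:,1] = [6, 2] gives b = (3, 1); then c[k] = T[2,1,k] / (a[2]·b[1]) = [6, 6] / 3 = (2, 2).
Expanding (0, 1) (x) (3, 1) (x) (2, 2) reproduces all 8 entries of T, so T = (0, 1) (x) (3, 1) (x) (2, 2) and rank(T) ≤ 1.
These bounds meet, so rank(T) = 1.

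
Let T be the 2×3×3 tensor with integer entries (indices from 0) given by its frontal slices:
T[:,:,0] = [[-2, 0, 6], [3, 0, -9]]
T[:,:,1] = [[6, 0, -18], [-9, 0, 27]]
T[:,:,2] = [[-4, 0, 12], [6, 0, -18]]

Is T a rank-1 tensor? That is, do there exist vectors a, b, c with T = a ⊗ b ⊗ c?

If T = a ⊗ b ⊗ c then every fibre of T is a multiple of the corresponding factor, so read the factors off the fibres through the nonzero entry T[0,0,0] = -2.
The mode-1 fibre T[:,0,0] = [-2, 3] gives a = [2, -3] (primitive direction); the mode-2 fibre T[0,:,0] = [-2, 0, 6] gives b = [1, 0, -3]; then c[k] = T[0,0,k] / (a[0]·b[0]) = [-2, 6, -4] / 2 = [-1, 3, -2].
Expanding [2, -3] ⊗ [1, 0, -3] ⊗ [-1, 3, -2] reproduces all 18 entries of T, so T = [2, -3] ⊗ [1, 0, -3] ⊗ [-1, 3, -2] and rank(T) ≤ 1.
Equivalently every frontal slice T[:,:,k] is c[k] times the rank-1 matrix [2, -3] ⊗ [1, 0, -3]. So T has rank 1 (it is nonzero).

Yes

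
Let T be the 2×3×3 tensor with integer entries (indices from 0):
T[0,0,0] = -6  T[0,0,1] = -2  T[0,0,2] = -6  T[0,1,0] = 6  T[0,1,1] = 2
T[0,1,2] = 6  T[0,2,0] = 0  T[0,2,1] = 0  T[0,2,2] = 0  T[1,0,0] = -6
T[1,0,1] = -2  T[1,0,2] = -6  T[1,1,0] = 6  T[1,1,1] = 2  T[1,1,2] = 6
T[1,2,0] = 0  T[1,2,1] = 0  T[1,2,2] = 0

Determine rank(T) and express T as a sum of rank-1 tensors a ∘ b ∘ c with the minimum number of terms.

rank(T) = 1

Lower bound: T ≠ 0 (e.g. T[0,0,0] = -6), so rank(T) ≥ 1.
Upper bound: if T = a ∘ b ∘ c then every fibre of T is a multiple of the corresponding factor, so read the factors off the fibres through the nonzero entry T[0,0,0] = -6.
The mode-1 fibre T[:,0,0] = [-6, -6] gives a = (1, 1) (primitive direction); the mode-2 fibre T[0,:,0] = [-6, 6, 0] gives b = (1, -1, 0); then c[k] = T[0,0,k] / (a[0]·b[0]) = [-6, -2, -6] / 1 = (-6, -2, -6).
Expanding (1, 1) ∘ (1, -1, 0) ∘ (-6, -2, -6) reproduces all 18 entries of T, so T = (1, 1) ∘ (1, -1, 0) ∘ (-6, -2, -6) and rank(T) ≤ 1.
These bounds meet, so rank(T) = 1.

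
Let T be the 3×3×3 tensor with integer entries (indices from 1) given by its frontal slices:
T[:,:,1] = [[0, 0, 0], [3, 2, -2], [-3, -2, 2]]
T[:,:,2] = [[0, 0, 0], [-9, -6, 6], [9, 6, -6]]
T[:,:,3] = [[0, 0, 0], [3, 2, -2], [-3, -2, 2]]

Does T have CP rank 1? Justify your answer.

Yes

If T = a ⊗ b ⊗ c then every fibre of T is a multiple of the corresponding factor, so read the factors off the fibres through the nonzero entry T[2,1,1] = 3.
The mode-1 fibre T[:,1,1] = [0, 3, -3] gives a = [0, 1, -1] (primitive direction); the mode-2 fibre T[2,:,1] = [3, 2, -2] gives b = [3, 2, -2]; then c[k] = T[2,1,k] / (a[2]·b[1]) = [3, -9, 3] / 3 = [1, -3, 1].
Expanding [0, 1, -1] ⊗ [3, 2, -2] ⊗ [1, -3, 1] reproduces all 27 entries of T, so T = [0, 1, -1] ⊗ [3, 2, -2] ⊗ [1, -3, 1] and rank(T) ≤ 1.
Equivalently every frontal slice T[:,:,k] is c[k] times the rank-1 matrix [0, 1, -1] ⊗ [3, 2, -2]. So T has rank 1 (it is nonzero).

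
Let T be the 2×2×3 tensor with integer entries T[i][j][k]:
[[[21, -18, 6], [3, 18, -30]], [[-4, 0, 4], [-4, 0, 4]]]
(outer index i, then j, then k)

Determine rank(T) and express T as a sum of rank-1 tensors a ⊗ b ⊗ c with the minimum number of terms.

rank(T) = 2

Lower bound: the mode-2 unfolding of T (rows indexed by j, columns by (i,k) = (0,0), (0,1), (0,2), (1,0), (1,1), (1,2)) is [[21, -18, 6, -4, 0, 4], [3, 18, -30, -4, 0, 4]].
There the 2×2 minor on rows j ∈ {0, 1}, columns (i,k) ∈ {(0,0), (0,1)} is det [[21, -18], [3, 18]] = 432 ≠ 0, so this unfolding has rank ≥ 2; CP rank is at least every unfolding rank, so rank(T) ≥ 2. (Unfolding ranks only ever bound the CP rank from below — rank(T) can be strictly larger than all of them — so the matching upper bound has to come from an explicit 2-term decomposition.)
Upper bound — finding two terms. Write S_k = T[:,:,k] for the frontal slices: S₀ = [[21, 3], [-4, -4]], S₁ = [[-18, 18], [0, 0]], S₂ = [[6, -30], [4, 4]].
If T = a₁ ⊗ b₁ ⊗ c₁ + a₂ ⊗ b₂ ⊗ c₂ then each S_k = c₁[k]·a₁b₁ᵀ + c₂[k]·a₂b₂ᵀ. S₀ and S₁ are linearly independent, so a₁b₁ᵀ and a₂b₂ᵀ must span the same plane of matrices: they are the rank-1 matrices of the form x·S₀ + y·S₁.
det(x·S₀ + y·S₁) is −72·x² + 144·xy = (-72)·(x − 2·y)(x), vanishing at (x:y) = (2:1) and (0:1).
M₁ = 2·S₀ + S₁ = [[24, 24], [-8, -8]] = 8·[3, -1][1, 1]ᵀ and M₂ = S₁ = [[-18, 18], [0, 0]] = (-18)·[1, 0][1, -1]ᵀ, so take a₁ = [3, -1], b₁ = [1, 1], a₂ = [1, 0], b₂ = [1, -1].
Each slice is an integer combination of E₁ = a₁b₁ᵀ and E₂ = a₂b₂ᵀ: S₀ = 4·E₁ + 9·E₂, S₁ = −18·E₂, S₂ = −4·E₁ + 18·E₂; reading off coefficients, c₁ = [4, 0, -4] and c₂ = [9, -18, 18].
Hence T = [3, -1] ⊗ [1, 1] ⊗ [4, 0, -4] + [1, 0] ⊗ [1, -1] ⊗ [9, -18, 18], so rank(T) ≤ 2.
These bounds meet, so rank(T) = 2.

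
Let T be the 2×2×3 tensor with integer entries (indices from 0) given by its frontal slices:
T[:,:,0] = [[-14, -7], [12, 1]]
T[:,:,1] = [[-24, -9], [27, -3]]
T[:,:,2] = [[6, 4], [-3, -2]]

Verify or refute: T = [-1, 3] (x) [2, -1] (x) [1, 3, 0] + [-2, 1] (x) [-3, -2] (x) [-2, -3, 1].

Reconstruct entrywise from the claimed factors. For example, T[1,0,1] = 27 and Σₗ aₗ[1]bₗ[0]cₗ[1] = (3)·(2)·(3) + (1)·(-3)·(-3) = 27; checking all 12 entries, every one matches. The claim holds.

Yes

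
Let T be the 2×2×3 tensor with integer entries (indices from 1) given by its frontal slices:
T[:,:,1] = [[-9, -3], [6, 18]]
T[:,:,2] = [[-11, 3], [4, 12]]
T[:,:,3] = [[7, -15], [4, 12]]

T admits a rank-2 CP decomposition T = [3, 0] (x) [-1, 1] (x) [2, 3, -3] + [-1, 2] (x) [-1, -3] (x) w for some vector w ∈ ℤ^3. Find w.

w = [-3, -2, -2]

Subtract the known terms from T to get the rank-1 residual R = [-1, 2] (x) [-1, -3] (x) w, so R[i,j,k] = a[i]·b[j]·w[k]. Pick indices with nonzero a[1]·b[1] = (-1)·(-1) = 1. Only the fibre through (1,1,·) is needed: R[1,1,:] = T[1,1,:] − Σₗ aₗ[1]bₗ[1]cₗ = [-9, -11, 7] − (3)·(-1)·[2, 3, -3] = [-3, -2, -2]. Then w[k] = R[1,1,k] / 1 for each k, giving w = [-3, -2, -2] / 1 = [-3, -2, -2].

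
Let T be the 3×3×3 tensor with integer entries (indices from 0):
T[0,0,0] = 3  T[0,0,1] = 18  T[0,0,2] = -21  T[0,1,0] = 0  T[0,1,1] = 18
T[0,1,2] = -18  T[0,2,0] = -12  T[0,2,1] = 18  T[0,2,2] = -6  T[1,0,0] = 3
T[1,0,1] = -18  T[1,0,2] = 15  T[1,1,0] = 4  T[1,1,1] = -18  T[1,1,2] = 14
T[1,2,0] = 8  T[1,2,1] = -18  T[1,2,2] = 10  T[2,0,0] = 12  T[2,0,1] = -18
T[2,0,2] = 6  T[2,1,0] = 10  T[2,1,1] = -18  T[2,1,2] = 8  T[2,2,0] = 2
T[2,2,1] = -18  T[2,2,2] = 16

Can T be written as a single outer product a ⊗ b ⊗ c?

No

The mode-1 unfolding of T (rows indexed by i, columns by (j,k) = (0,0), (0,1), (0,2), (1,0), (1,1), (1,2), (2,0), (2,1), (2,2)) is [[3, 18, -21, 0, 18, -18, -12, 18, -6], [3, -18, 15, 4, -18, 14, 8, -18, 10], [12, -18, 6, 10, -18, 8, 2, -18, 16]].
There the 2×2 minor on rows i ∈ {0, 1}, columns (j,k) ∈ {(0,0), (0,1)} is det [[3, 18], [3, -18]] = -108 ≠ 0, so this unfolding has rank ≥ 2; CP rank is at least every unfolding rank, so rank(T) ≥ 2.
In particular rank(T) ≥ 2 > 1, so T is not rank-1.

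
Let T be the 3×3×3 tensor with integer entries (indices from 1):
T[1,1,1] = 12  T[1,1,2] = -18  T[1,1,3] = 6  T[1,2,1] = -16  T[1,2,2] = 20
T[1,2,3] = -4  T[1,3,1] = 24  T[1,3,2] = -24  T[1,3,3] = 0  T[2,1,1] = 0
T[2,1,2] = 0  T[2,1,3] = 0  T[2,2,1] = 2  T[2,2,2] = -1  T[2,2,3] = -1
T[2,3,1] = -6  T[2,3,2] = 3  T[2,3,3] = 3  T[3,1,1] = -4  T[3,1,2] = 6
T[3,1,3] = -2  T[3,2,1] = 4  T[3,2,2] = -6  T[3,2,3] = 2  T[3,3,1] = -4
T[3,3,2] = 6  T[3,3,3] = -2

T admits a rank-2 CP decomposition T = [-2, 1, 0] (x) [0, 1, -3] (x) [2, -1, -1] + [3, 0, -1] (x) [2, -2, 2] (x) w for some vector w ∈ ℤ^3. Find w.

Subtract the known terms from T to get the rank-1 residual R = [3, 0, -1] (x) [2, -2, 2] (x) w, so R[i,j,k] = a[i]·b[j]·w[k]. Pick indices with nonzero a[1]·b[1] = (3)·(2) = 6. Only the fibre through (1,1,·) is needed: R[1,1,:] = T[1,1,:] − Σₗ aₗ[1]bₗ[1]cₗ = [12, -18, 6] − (-2)·(0)·[2, -1, -1] = [12, -18, 6]. Then w[k] = R[1,1,k] / 6 for each k, giving w = [12, -18, 6] / 6 = [2, -3, 1].

w = [2, -3, 1]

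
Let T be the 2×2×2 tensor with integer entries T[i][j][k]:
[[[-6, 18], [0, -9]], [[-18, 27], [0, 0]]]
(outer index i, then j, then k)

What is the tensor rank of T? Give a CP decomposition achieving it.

Lower bound: the mode-3 unfolding of T (rows indexed by k, columns by (i,j) = (0,0), (0,1), (1,0), (1,1)) is [[-6, 0, -18, 0], [18, -9, 27, 0]].
There the 2×2 minor on rows k ∈ {0, 1}, columns (i,j) ∈ {(0,0), (0,1)} is det [[-6, 0], [18, -9]] = 54 ≠ 0, so this unfolding has rank ≥ 2; CP rank is at least every unfolding rank, so rank(T) ≥ 2. (Flattening ranks never certify an upper bound on CP rank; for that we must actually write T with 2 rank-1 terms.)
Upper bound — finding two terms. Write S_k = T[:,:,k] for the frontal slices: S₀ = [[-6, 0], [-18, 0]], S₁ = [[18, -9], [27, 0]].
If T = a₁ ∘ b₁ ∘ c₁ + a₂ ∘ b₂ ∘ c₂ then each S_k = c₁[k]·a₁b₁ᵀ + c₂[k]·a₂b₂ᵀ. S₀ and S₁ are linearly independent, so a₁b₁ᵀ and a₂b₂ᵀ must span the same plane of matrices: they are the rank-1 matrices of the form x·S₀ + y·S₁.
det(x·S₀ + y·S₁) is −162·xy + 243·y² = (-81)·(2·x − 3·y)(y), vanishing at (x:y) = (3:2) and (1:0).
M₁ = 3·S₀ + 2·S₁ = [[18, -18], [0, 0]] = 18·[1, 0][1, -1]ᵀ and M₂ = S₀ = [[-6, 0], [-18, 0]] = (-6)·[1, 3][1, 0]ᵀ, so take a₁ = [1, 0], b₁ = [1, -1], a₂ = [1, 3], b₂ = [1, 0].
Each slice is an integer combination of E₁ = a₁b₁ᵀ and E₂ = a₂b₂ᵀ: S₀ = −6·E₂, S₁ = 9·E₁ + 9·E₂; reading off coefficients, c₁ = [0, 9] and c₂ = [-6, 9].
Hence T = [1, 0] ∘ [1, -1] ∘ [0, 9] + [1, 3] ∘ [1, 0] ∘ [-6, 9], so rank(T) ≤ 2.
These bounds meet, so rank(T) = 2.
Check entry T[1,1,1] = 0: (0)·(-1)·(9) + (3)·(0)·(9) = 0.

rank(T) = 2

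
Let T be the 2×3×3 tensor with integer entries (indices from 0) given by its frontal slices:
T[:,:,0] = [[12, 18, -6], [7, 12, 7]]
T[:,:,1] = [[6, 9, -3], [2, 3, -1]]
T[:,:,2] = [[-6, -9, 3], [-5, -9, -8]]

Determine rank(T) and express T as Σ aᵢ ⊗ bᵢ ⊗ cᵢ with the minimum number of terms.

rank(T) = 2

Lower bound: the mode-3 unfolding of T (rows indexed by k, columns by (i,j) = (0,0), (0,1), (0,2), (1,0), (1,1), (1,2)) is [[12, 18, -6, 7, 12, 7], [6, 9, -3, 2, 3, -1], [-6, -9, 3, -5, -9, -8]].
There the 2×2 minor on rows k ∈ {0, 1}, columns (i,j) ∈ {(0,0), (1,0)} is det [[12, 7], [6, 2]] = -18 ≠ 0, so this unfolding has rank ≥ 2; CP rank is at least every unfolding rank, so rank(T) ≥ 2. (This is only a lower bound: in general the CP rank may exceed every unfolding rank, so we still need to exhibit 2 rank-1 terms summing to T.)
Upper bound — finding two terms. Write S_k = T[:,:,k] for the frontal slices: S₀ = [[12, 18, -6], [7, 12, 7]], S₁ = [[6, 9, -3], [2, 3, -1]], S₂ = [[-6, -9, 3], [-5, -9, -8]].
If T = a₁ ⊗ b₁ ⊗ c₁ + a₂ ⊗ b₂ ⊗ c₂ then each S_k = c₁[k]·a₁b₁ᵀ + c₂[k]·a₂b₂ᵀ. S₀ and S₁ are linearly independent, so a₁b₁ᵀ and a₂b₂ᵀ must span the same plane of matrices: they are the rank-1 matrices of the form x·S₀ + y·S₁.
The 2×2 minor of x·S₀ + y·S₁ on rows {0,1}, columns {0,1} is 18·x² + 9·xy = 9·(2·x + y)(x), vanishing at (x:y) = (1:-2) and (0:1).
M₁ = S₀ − 2·S₁ = [[0, 0, 0], [3, 6, 9]] = 3·(0, 1)(1, 2, 3)ᵀ and M₂ = S₁ = [[6, 9, -3], [2, 3, -1]] = (3, 1)(2, 3, -1)ᵀ, so take a₁ = (0, 1), b₁ = (1, 2, 3), a₂ = (3, 1), b₂ = (2, 3, -1).
Each slice is an integer combination of E₁ = a₁b₁ᵀ and E₂ = a₂b₂ᵀ: S₀ = 3·E₁ + 2·E₂, S₁ = E₂, S₂ = −3·E₁ − E₂; reading off coefficients, c₁ = (3, 0, -3) and c₂ = (2, 1, -1).
Hence T = (0, 1) ⊗ (1, 2, 3) ⊗ (3, 0, -3) + (3, 1) ⊗ (2, 3, -1) ⊗ (2, 1, -1), so rank(T) ≤ 2.
These bounds meet, so rank(T) = 2.
Check entry T[1,1,2] = -9: (1)·(2)·(-3) + (1)·(3)·(-1) = -9.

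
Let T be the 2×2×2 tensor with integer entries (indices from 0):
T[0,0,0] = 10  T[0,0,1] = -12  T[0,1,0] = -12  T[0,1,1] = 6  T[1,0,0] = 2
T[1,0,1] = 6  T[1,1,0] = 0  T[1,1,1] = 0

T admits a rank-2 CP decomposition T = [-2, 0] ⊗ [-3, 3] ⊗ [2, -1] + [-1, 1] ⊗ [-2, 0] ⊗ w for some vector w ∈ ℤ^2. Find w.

w = [-1, -3]

Subtract the known terms from T to get the rank-1 residual R = [-1, 1] ⊗ [-2, 0] ⊗ w, so R[i,j,k] = a[i]·b[j]·w[k]. Pick indices with nonzero a[0]·b[0] = (-1)·(-2) = 2. Only the fibre through (0,0,·) is needed: R[0,0,:] = T[0,0,:] − Σₗ aₗ[0]bₗ[0]cₗ = [10, -12] − (-2)·(-3)·[2, -1] = [-2, -6]. Then w[k] = R[0,0,k] / 2 for each k, giving w = [-2, -6] / 2 = [-1, -3].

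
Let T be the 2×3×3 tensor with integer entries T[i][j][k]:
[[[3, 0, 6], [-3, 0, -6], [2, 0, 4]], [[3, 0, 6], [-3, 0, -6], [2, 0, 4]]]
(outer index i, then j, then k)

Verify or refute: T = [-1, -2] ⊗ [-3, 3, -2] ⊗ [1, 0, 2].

No

Reconstruct entry (1,0,0) from the claimed factors: Σₗ aₗ[1]bₗ[0]cₗ[0] = (-2)·(-3)·(1) = 6, but T[1,0,0] = 3. The claim is false.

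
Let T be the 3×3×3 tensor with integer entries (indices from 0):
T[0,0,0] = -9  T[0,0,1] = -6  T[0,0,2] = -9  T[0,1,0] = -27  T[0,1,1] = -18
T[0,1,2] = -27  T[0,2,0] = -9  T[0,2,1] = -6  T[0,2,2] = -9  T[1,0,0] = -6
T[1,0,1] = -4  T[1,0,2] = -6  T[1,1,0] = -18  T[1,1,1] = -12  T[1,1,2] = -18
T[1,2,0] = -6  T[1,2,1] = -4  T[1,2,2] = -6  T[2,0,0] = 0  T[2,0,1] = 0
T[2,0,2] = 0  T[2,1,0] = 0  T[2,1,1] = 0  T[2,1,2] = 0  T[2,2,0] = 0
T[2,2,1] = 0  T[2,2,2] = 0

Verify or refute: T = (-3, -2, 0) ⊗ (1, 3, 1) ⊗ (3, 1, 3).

No

Reconstruct entry (0,0,1) from the claimed factors: Σₗ aₗ[0]bₗ[0]cₗ[1] = (-3)·(1)·(1) = -3, but T[0,0,1] = -6. The claim is false.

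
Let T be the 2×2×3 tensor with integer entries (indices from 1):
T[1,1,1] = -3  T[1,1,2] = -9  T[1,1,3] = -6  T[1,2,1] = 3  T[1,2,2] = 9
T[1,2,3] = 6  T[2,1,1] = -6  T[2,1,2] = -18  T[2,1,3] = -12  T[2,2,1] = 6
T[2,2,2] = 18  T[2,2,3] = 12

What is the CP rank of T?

1

Lower bound: T ≠ 0 (e.g. T[1,1,1] = -3), so rank(T) ≥ 1.
Upper bound: if T = a ⊗ b ⊗ c then every fibre of T is a multiple of the corresponding factor, so read the factors off the fibres through the nonzero entry T[1,1,1] = -3.
The mode-1 fibre T[:,1,1] = [-3, -6] gives a = [1, 2] (primitive direction); the mode-2 fibre T[1,:,1] = [-3, 3] gives b = [1, -1]; then c[k] = T[1,1,k] / (a[1]·b[1]) = [-3, -9, -6] / 1 = [-3, -9, -6].
Expanding [1, 2] ⊗ [1, -1] ⊗ [-3, -9, -6] reproduces all 12 entries of T, so T = [1, 2] ⊗ [1, -1] ⊗ [-3, -9, -6] and rank(T) ≤ 1.
These bounds meet, so rank(T) = 1.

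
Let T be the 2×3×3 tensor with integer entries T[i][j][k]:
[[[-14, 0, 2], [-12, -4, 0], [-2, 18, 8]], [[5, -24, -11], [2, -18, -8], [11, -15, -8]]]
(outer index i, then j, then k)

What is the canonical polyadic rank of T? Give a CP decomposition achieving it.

Lower bound: in the mode-1 unfolding of T (rows indexed by i, columns by (j,k)) the 2×2 minor on rows i ∈ {0, 1}, columns (j,k) ∈ {(0,0), (0,1)} is det [[-14, 0], [5, -24]] = 336 ≠ 0, so that unfolding has rank ≥ 2 and hence rank(T) ≥ 2 (CP rank is at least every unfolding rank, though it can be larger).
Upper bound: with S_k = T[:,:,k], the two rank-1 terms a₁b₁ᵀ, a₂b₂ᵀ are the rank-1 members of the pencil x·S₀ + y·S₁.
The 2×2 minor of x·S₀ + y·S₁ on rows {0,1}, columns {0,1} is 32·x² − 16·xy − 96·y² = 16·(2·x + 3·y)(x − 2·y), vanishing at (x:y) = (3:-2) and (2:1).
M₁ = 3·S₀ − 2·S₁ = [[-42, -28, -42], [63, 42, 63]] = (-7)·(2, -3)(3, 2, 3)ᵀ and M₂ = 2·S₀ + S₁ = [[-28, -28, 14], [-14, -14, 7]] = (-7)·(2, 1)(2, 2, -1)ᵀ, so take a₁ = (2, -3), b₁ = (3, 2, 3), a₂ = (2, 1), b₂ = (2, 2, -1).
Each slice is an integer combination of E₁ = a₁b₁ᵀ and E₂ = a₂b₂ᵀ: S₀ = −E₁ − 2·E₂, S₁ = 2·E₁ − 3·E₂, S₂ = E₁ − E₂; reading off coefficients, c₁ = (-1, 2, 1) and c₂ = (-2, -3, -1).
Hence T = (2, -3) ⊗ (3, 2, 3) ⊗ (-1, 2, 1) + (2, 1) ⊗ (2, 2, -1) ⊗ (-2, -3, -1), so rank(T) ≤ 2.
These bounds meet, so rank(T) = 2.

rank(T) = 2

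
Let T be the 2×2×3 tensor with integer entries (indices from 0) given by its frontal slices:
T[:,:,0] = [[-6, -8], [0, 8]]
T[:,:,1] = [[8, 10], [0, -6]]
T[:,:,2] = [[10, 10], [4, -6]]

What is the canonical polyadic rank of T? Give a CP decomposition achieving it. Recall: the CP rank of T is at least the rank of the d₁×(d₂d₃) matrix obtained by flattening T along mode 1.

Lower bound: the mode-3 unfolding of T (rows indexed by k, columns by (i,j) = (0,0), (0,1), (1,0), (1,1)) is [[-6, -8, 0, 8], [8, 10, 0, -6], [10, 10, 4, -6]].
There the 3×3 minor on rows k ∈ {0, 1, 2}, columns (i,j) ∈ {(0,0), (0,1), (1,0)} is det [[-6, -8, 0], [8, 10, 0], [10, 10, 4]] = 16 ≠ 0, so this unfolding has rank ≥ 3; CP rank is at least every unfolding rank, so rank(T) ≥ 3. (This is only a lower bound: in general the CP rank may exceed every unfolding rank, so we still need to exhibit 3 rank-1 terms summing to T.)
Upper bound: T is a sum of 3 rank-1 terms, T = (1, -1) ⊗ (1, 2) ⊗ (-4, 4, 4) + (1, 1) ⊗ (2, 1) ⊗ (0, 2, 2) + (1, 2) ⊗ (1, 0) ⊗ (-2, 0, 2) (one valid choice — decompositions are not unique — normalised so each a, b is primitive with positive first nonzero entry; check it by expanding all entries), so rank(T) ≤ 3.
These bounds meet, so rank(T) = 3.

rank(T) = 3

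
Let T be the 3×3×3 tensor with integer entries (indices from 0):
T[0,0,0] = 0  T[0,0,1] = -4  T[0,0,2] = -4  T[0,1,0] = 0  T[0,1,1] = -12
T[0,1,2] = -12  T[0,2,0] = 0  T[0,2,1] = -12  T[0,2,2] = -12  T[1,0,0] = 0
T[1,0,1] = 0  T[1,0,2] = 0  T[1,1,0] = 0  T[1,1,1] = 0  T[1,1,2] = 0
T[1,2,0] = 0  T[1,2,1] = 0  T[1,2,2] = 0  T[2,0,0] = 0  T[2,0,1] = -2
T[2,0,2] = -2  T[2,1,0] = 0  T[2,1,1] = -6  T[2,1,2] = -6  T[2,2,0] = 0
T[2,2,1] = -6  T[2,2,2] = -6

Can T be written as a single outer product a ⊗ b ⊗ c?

Yes

The mode-1 fibre T[:,0,1] = [-4, 0, -2] gives a = [2, 0, 1] (primitive direction); the mode-2 fibre T[0,:,1] = [-4, -12, -12] gives b = [1, 3, 3]; then c[k] = T[0,0,k] / (a[0]·b[0]) = [0, -4, -4] / 2 = [0, -2, -2].
Expanding [2, 0, 1] ⊗ [1, 3, 3] ⊗ [0, -2, -2] reproduces all 27 entries of T, so T = [2, 0, 1] ⊗ [1, 3, 3] ⊗ [0, -2, -2] and rank(T) ≤ 1.
Equivalently every frontal slice T[:,:,k] is c[k] times the rank-1 matrix [2, 0, 1] ⊗ [1, 3, 3]. So T has rank 1 (it is nonzero).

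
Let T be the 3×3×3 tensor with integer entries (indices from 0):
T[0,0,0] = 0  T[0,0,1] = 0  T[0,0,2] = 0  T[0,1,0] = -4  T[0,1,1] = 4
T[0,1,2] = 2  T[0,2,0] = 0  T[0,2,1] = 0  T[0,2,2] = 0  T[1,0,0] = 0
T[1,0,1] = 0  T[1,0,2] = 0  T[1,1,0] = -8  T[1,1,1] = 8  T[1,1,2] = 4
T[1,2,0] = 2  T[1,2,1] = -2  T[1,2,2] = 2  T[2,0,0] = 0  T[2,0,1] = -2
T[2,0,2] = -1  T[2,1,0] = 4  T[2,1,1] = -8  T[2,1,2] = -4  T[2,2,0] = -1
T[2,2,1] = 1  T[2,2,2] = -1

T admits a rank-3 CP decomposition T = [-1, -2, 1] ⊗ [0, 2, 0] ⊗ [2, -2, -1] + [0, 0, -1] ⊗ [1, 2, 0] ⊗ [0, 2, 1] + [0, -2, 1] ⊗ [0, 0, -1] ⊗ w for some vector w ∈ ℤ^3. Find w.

Subtract the known terms from T to get the rank-1 residual R = [0, -2, 1] ⊗ [0, 0, -1] ⊗ w, so R[i,j,k] = a[i]·b[j]·w[k]. Pick indices with nonzero a[1]·b[2] = (-2)·(-1) = 2. Only the fibre through (1,2,·) is needed: R[1,2,:] = T[1,2,:] − Σₗ aₗ[1]bₗ[2]cₗ = [2, -2, 2] − (-2)·(0)·[2, -2, -1] − (0)·(0)·[0, 2, 1] = [2, -2, 2]. Then w[k] = R[1,2,k] / 2 for each k, giving w = [2, -2, 2] / 2 = [1, -1, 1].

w = [1, -1, 1]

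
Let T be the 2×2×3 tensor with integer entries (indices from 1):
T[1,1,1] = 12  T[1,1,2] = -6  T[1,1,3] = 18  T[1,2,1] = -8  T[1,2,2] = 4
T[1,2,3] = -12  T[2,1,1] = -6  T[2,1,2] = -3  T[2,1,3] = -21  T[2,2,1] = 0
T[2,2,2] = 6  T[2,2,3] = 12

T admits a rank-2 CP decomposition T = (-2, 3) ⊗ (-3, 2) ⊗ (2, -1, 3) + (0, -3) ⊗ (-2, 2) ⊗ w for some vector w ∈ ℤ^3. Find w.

w = (2, -2, 1)

Subtract the known terms from T to get the rank-1 residual R = (0, -3) ⊗ (-2, 2) ⊗ w, so R[i,j,k] = a[i]·b[j]·w[k]. Pick indices with nonzero a[2]·b[1] = (-3)·(-2) = 6. Only the fibre through (2,1,·) is needed: R[2,1,:] = T[2,1,:] − Σₗ aₗ[2]bₗ[1]cₗ = [-6, -3, -21] − (3)·(-3)·(2, -1, 3) = [12, -12, 6]. Then w[k] = R[2,1,k] / 6 for each k, giving w = [12, -12, 6] / 6 = (2, -2, 1).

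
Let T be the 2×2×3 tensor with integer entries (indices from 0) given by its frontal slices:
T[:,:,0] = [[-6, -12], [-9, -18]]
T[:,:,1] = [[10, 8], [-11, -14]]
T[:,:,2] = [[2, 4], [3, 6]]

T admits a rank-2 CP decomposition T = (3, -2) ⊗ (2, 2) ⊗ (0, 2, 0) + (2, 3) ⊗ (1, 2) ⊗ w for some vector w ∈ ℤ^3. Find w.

w = (-3, -1, 1)

Subtract the known terms from T to get the rank-1 residual R = (2, 3) ⊗ (1, 2) ⊗ w, so R[i,j,k] = a[i]·b[j]·w[k]. Pick indices with nonzero a[0]·b[0] = (2)·(1) = 2. Only the fibre through (0,0,·) is needed: R[0,0,:] = T[0,0,:] − Σₗ aₗ[0]bₗ[0]cₗ = [-6, 10, 2] − (3)·(2)·(0, 2, 0) = [-6, -2, 2]. Then w[k] = R[0,0,k] / 2 for each k, giving w = [-6, -2, 2] / 2 = (-3, -1, 1).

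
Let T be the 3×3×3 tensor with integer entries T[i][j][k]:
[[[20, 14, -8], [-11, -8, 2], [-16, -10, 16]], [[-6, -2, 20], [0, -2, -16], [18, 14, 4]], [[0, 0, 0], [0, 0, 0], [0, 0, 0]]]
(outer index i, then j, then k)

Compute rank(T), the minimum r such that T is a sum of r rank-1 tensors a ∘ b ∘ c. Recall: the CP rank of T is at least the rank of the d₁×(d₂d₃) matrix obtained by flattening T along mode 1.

2

Lower bound: the mode-3 unfolding of T (rows indexed by k, columns by (i,j) = (0,0), (0,1), (0,2), (1,0), (1,1), (1,2), (2,0), (2,1), (2,2)) is [[20, -11, -16, -6, 0, 18, 0, 0, 0], [14, -8, -10, -2, -2, 14, 0, 0, 0], [-8, 2, 16, 20, -16, 4, 0, 0, 0]].
There the 2×2 minor on rows k ∈ {0, 1}, columns (i,j) ∈ {(0,0), (0,1)} is det [[20, -11], [14, -8]] = -6 ≠ 0, so this unfolding has rank ≥ 2; CP rank is at least every unfolding rank, so rank(T) ≥ 2. (Flattening ranks never certify an upper bound on CP rank; for that we must actually write T with 2 rank-1 terms.)
Upper bound — finding two terms. Write S_k = T[:,:,k] for the frontal slices: S₀ = [[20, -11, -16], [-6, 0, 18], [0, 0, 0]], S₁ = [[14, -8, -10], [-2, -2, 14], [0, 0, 0]], S₂ = [[-8, 2, 16], [20, -16, 4], [0, 0, 0]].
If T = a₁ ∘ b₁ ∘ c₁ + a₂ ∘ b₂ ∘ c₂ then each S_k = c₁[k]·a₁b₁ᵀ + c₂[k]·a₂b₂ᵀ. S₀ and S₁ are linearly independent, so a₁b₁ᵀ and a₂b₂ᵀ must span the same plane of matrices: they are the rank-1 matrices of the form x·S₀ + y·S₁.
The 2×2 minor of x·S₀ + y·S₁ on rows {0,1}, columns {0,1} is −66·x² − 110·xy − 44·y² = (-22)·(3·x + 2·y)(x + y), vanishing at (x:y) = (2:-3) and (1:-1).
M₁ = 2·S₀ − 3·S₁ = [[-2, 2, -2], [-6, 6, -6], [0, 0, 0]] = (-2)·[1, 3, 0][1, -1, 1]ᵀ and M₂ = S₀ − S₁ = [[6, -3, -6], [-4, 2, 4], [0, 0, 0]] = [3, -2, 0][2, -1, -2]ᵀ, so take a₁ = [1, 3, 0], b₁ = [1, -1, 1], a₂ = [3, -2, 0], b₂ = [2, -1, -2].
Each slice is an integer combination of E₁ = a₁b₁ᵀ and E₂ = a₂b₂ᵀ: S₀ = 2·E₁ + 3·E₂, S₁ = 2·E₁ + 2·E₂, S₂ = 4·E₁ − 2·E₂; reading off coefficients, c₁ = [2, 2, 4] and c₂ = [3, 2, -2].
Hence T = [1, 3, 0] ∘ [1, -1, 1] ∘ [2, 2, 4] + [3, -2, 0] ∘ [2, -1, -2] ∘ [3, 2, -2], so rank(T) ≤ 2.
These bounds meet, so rank(T) = 2.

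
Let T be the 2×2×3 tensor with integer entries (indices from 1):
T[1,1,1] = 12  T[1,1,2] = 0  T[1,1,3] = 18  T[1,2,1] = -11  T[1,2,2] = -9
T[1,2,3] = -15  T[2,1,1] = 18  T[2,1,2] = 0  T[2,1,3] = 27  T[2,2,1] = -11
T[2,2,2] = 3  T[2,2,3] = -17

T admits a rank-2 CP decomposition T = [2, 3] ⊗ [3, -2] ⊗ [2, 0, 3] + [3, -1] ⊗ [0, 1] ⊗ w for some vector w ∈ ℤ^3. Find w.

Subtract the known terms from T to get the rank-1 residual R = [3, -1] ⊗ [0, 1] ⊗ w, so R[i,j,k] = a[i]·b[j]·w[k]. Pick indices with nonzero a[1]·b[2] = (3)·(1) = 3. Only the fibre through (1,2,·) is needed: R[1,2,:] = T[1,2,:] − Σₗ aₗ[1]bₗ[2]cₗ = [-11, -9, -15] − (2)·(-2)·[2, 0, 3] = [-3, -9, -3]. Then w[k] = R[1,2,k] / 3 for each k, giving w = [-3, -9, -3] / 3 = [-1, -3, -1].

w = [-1, -3, -1]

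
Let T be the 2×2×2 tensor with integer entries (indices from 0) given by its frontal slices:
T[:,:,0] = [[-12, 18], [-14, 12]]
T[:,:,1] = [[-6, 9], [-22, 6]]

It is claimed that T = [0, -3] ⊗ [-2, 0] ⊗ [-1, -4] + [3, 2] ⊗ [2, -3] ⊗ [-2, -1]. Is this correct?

No

Reconstruct entry (1,0,1) from the claimed factors: Σₗ aₗ[1]bₗ[0]cₗ[1] = (-3)·(-2)·(-4) + (2)·(2)·(-1) = -28, but T[1,0,1] = -22. The claim is false.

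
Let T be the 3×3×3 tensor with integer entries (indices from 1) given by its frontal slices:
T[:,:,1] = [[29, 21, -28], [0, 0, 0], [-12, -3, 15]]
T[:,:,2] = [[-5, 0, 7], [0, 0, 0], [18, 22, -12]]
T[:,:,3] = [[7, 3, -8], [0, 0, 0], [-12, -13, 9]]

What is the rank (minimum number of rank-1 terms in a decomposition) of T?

Lower bound: the mode-2 unfolding of T (rows indexed by j, columns by (i,k) = (1,1), (1,2), (1,3), (2,1), (2,2), (2,3), (3,1), (3,2), (3,3)) is [[29, -5, 7, 0, 0, 0, -12, 18, -12], [21, 0, 3, 0, 0, 0, -3, 22, -13], [-28, 7, -8, 0, 0, 0, 15, -12, 9]].
There the 2×2 minor on rows j ∈ {1, 2}, columns (i,k) ∈ {(1,1), (1,2)} is det [[29, -5], [21, 0]] = 105 ≠ 0, so this unfolding has rank ≥ 2; CP rank is at least every unfolding rank, so rank(T) ≥ 2. (Unfolding ranks only ever bound the CP rank from below — rank(T) can be strictly larger than all of them — so the matching upper bound has to come from an explicit 2-term decomposition.)
Upper bound — finding two terms. Write S_k = T[:,:,k] for the frontal slices: S₁ = [[29, 21, -28], [0, 0, 0], [-12, -3, 15]], S₂ = [[-5, 0, 7], [0, 0, 0], [18, 22, -12]], S₃ = [[7, 3, -8], [0, 0, 0], [-12, -13, 9]].
If T = a₁ (x) b₁ (x) c₁ + a₂ (x) b₂ (x) c₂ then each S_k = c₁[k]·a₁b₁ᵀ + c₂[k]·a₂b₂ᵀ. S₁ and S₂ are linearly independent, so a₁b₁ᵀ and a₂b₂ᵀ must span the same plane of matrices: they are the rank-1 matrices of the form x·S₁ + y·S₂.
The 2×2 minor of x·S₁ + y·S₂ on rows {1,3}, columns {1,2} is 165·x² + 275·xy − 110·y² = 55·(x + 2·y)(3·x − y), vanishing at (x:y) = (2:-1) and (1:3).
M₁ = 2·S₁ − S₂ = [[63, 42, -63], [0, 0, 0], [-42, -28, 42]] = 7·[3, 0, -2][3, 2, -3]ᵀ and M₂ = S₁ + 3·S₂ = [[14, 21, -7], [0, 0, 0], [42, 63, -21]] = 7·[1, 0, 3][2, 3, -1]ᵀ, so take a₁ = [3, 0, -2], b₁ = [3, 2, -3], a₂ = [1, 0, 3], b₂ = [2, 3, -1].
Each slice is an integer combination of E₁ = a₁b₁ᵀ and E₂ = a₂b₂ᵀ: S₁ = 3·E₁ + E₂, S₂ = −E₁ + 2·E₂, S₃ = E₁ − E₂; reading off coefficients, c₁ = [3, -1, 1] and c₂ = [1, 2, -1].
Hence T = [3, 0, -2] (x) [3, 2, -3] (x) [3, -1, 1] + [1, 0, 3] (x) [2, 3, -1] (x) [1, 2, -1], so rank(T) ≤ 2.
These bounds meet, so rank(T) = 2.
Check entry T[2,3,2] = 0: (0)·(-3)·(-1) + (0)·(-1)·(2) = 0.

2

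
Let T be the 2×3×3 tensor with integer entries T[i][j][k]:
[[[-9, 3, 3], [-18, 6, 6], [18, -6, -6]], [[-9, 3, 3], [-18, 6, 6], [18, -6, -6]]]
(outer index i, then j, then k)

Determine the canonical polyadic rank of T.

1

Lower bound: T ≠ 0 (e.g. T[0,0,0] = -9), so rank(T) ≥ 1.
Upper bound: if T = a ⊗ b ⊗ c then every fibre of T is a multiple of the corresponding factor, so read the factors off the fibres through the nonzero entry T[0,0,0] = -9.
The mode-1 fibre T[:,0,0] = [-9, -9] gives a = [1, 1] (primitive direction); the mode-2 fibre T[0,:,0] = [-9, -18, 18] gives b = [1, 2, -2]; then c[k] = T[0,0,k] / (a[0]·b[0]) = [-9, 3, 3] / 1 = [-9, 3, 3].
Expanding [1, 1] ⊗ [1, 2, -2] ⊗ [-9, 3, 3] reproduces all 18 entries of T, so T = [1, 1] ⊗ [1, 2, -2] ⊗ [-9, 3, 3] and rank(T) ≤ 1.
These bounds meet, so rank(T) = 1.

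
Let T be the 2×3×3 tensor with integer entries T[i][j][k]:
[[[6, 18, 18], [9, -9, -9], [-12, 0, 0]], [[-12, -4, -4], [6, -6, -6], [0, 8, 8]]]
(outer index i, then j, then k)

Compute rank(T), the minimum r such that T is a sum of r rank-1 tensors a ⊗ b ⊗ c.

2

Lower bound: the mode-2 unfolding of T (rows indexed by j, columns by (i,k) = (0,0), (0,1), (0,2), (1,0), (1,1), (1,2)) is [[6, 18, 18, -12, -4, -4], [9, -9, -9, 6, -6, -6], [-12, 0, 0, 0, 8, 8]].
There the 2×2 minor on rows j ∈ {0, 1}, columns (i,k) ∈ {(0,0), (0,1)} is det [[6, 18], [9, -9]] = -216 ≠ 0, so this unfolding has rank ≥ 2; CP rank is at least every unfolding rank, so rank(T) ≥ 2. (Unfolding ranks only ever bound the CP rank from below — rank(T) can be strictly larger than all of them — so the matching upper bound has to come from an explicit 2-term decomposition.)
Upper bound — finding two terms. Write S_k = T[:,:,k] for the frontal slices: S₀ = [[6, 9, -12], [-12, 6, 0]], S₁ = [[18, -9, 0], [-4, -6, 8]], S₂ = [[18, -9, 0], [-4, -6, 8]].
If T = a₁ ⊗ b₁ ⊗ c₁ + a₂ ⊗ b₂ ⊗ c₂ then each S_k = c₁[k]·a₁b₁ᵀ + c₂[k]·a₂b₂ᵀ. S₀ and S₁ are linearly independent, so a₁b₁ᵀ and a₂b₂ᵀ must span the same plane of matrices: they are the rank-1 matrices of the form x·S₀ + y·S₁.
The 2×2 minor of x·S₀ + y·S₁ on rows {0,1}, columns {0,1} is 144·x² − 144·y² = 144·(x − y)(x + y), vanishing at (x:y) = (1:1) and (1:-1).
M₁ = S₀ + S₁ = [[24, 0, -12], [-16, 0, 8]] = 4·[3, -2][2, 0, -1]ᵀ and M₂ = S₀ − S₁ = [[-12, 18, -12], [-8, 12, -8]] = (-2)·[3, 2][2, -3, 2]ᵀ, so take a₁ = [3, -2], b₁ = [2, 0, -1], a₂ = [3, 2], b₂ = [2, -3, 2].
Each slice is an integer combination of E₁ = a₁b₁ᵀ and E₂ = a₂b₂ᵀ: S₀ = 2·E₁ − E₂, S₁ = 2·E₁ + E₂, S₂ = 2·E₁ + E₂; reading off coefficients, c₁ = [2, 2, 2] and c₂ = [-1, 1, 1].
Hence T = [3, -2] ⊗ [2, 0, -1] ⊗ [2, 2, 2] + [3, 2] ⊗ [2, -3, 2] ⊗ [-1, 1, 1], so rank(T) ≤ 2.
These bounds meet, so rank(T) = 2.
Check entry T[0,1,1] = -9: (3)·(0)·(2) + (3)·(-3)·(1) = -9.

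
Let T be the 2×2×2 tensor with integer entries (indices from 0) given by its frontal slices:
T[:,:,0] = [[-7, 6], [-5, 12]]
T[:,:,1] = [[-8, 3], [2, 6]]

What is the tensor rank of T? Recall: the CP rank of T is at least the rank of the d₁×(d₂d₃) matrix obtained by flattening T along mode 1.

Lower bound: the mode-3 unfolding of T (rows indexed by k, columns by (i,j) = (0,0), (0,1), (1,0), (1,1)) is [[-7, 6, -5, 12], [-8, 3, 2, 6]].
There the 2×2 minor on rows k ∈ {0, 1}, columns (i,j) ∈ {(0,0), (0,1)} is det [[-7, 6], [-8, 3]] = 27 ≠ 0, so this unfolding has rank ≥ 2; CP rank is at least every unfolding rank, so rank(T) ≥ 2. (This is only a lower bound: in general the CP rank may exceed every unfolding rank, so we still need to exhibit 2 rank-1 terms summing to T.)
Upper bound — finding two terms. Write S_k = T[:,:,k] for the frontal slices: S₀ = [[-7, 6], [-5, 12]], S₁ = [[-8, 3], [2, 6]].
If T = a₁ ⊗ b₁ ⊗ c₁ + a₂ ⊗ b₂ ⊗ c₂ then each S_k = c₁[k]·a₁b₁ᵀ + c₂[k]·a₂b₂ᵀ. S₀ and S₁ are linearly independent, so a₁b₁ᵀ and a₂b₂ᵀ must span the same plane of matrices: they are the rank-1 matrices of the form x·S₀ + y·S₁.
det(x·S₀ + y·S₁) is −54·x² − 135·xy − 54·y² = (-27)·(x + 2·y)(2·x + y), vanishing at (x:y) = (2:-1) and (1:-2).
M₁ = 2·S₀ − S₁ = [[-6, 9], [-12, 18]] = (-3)·(1, 2)(2, -3)ᵀ and M₂ = S₀ − 2·S₁ = [[9, 0], [-9, 0]] = 9·(1, -1)(1, 0)ᵀ, so take a₁ = (1, 2), b₁ = (2, -3), a₂ = (1, -1), b₂ = (1, 0).
Each slice is an integer combination of E₁ = a₁b₁ᵀ and E₂ = a₂b₂ᵀ: S₀ = −2·E₁ − 3·E₂, S₁ = −E₁ − 6·E₂; reading off coefficients, c₁ = (-2, -1) and c₂ = (-3, -6).
Hence T = (1, 2) ⊗ (2, -3) ⊗ (-2, -1) + (1, -1) ⊗ (1, 0) ⊗ (-3, -6), so rank(T) ≤ 2.
These bounds meet, so rank(T) = 2.

2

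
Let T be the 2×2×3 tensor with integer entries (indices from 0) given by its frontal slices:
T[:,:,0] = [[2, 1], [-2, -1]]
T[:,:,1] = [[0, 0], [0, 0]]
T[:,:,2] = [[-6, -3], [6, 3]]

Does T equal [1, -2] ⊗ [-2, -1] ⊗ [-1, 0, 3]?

Reconstruct entry (1,0,0) from the claimed factors: Σₗ aₗ[1]bₗ[0]cₗ[0] = (-2)·(-2)·(-1) = -4, but T[1,0,0] = -2. The claim is false.

No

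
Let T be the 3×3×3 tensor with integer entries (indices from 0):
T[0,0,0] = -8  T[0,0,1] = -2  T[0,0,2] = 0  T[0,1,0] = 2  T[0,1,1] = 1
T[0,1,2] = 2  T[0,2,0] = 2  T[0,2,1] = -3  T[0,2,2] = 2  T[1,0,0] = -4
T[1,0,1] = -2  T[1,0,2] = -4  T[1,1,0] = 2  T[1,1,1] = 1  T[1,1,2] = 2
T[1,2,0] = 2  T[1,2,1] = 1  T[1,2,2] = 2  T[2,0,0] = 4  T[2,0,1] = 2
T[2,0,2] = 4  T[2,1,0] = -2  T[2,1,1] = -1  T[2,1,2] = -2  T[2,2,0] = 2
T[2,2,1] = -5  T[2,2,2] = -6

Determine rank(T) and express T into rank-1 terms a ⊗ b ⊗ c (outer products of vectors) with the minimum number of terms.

Lower bound: the mode-1 unfolding of T (rows indexed by i, columns by (j,k) = (0,0), (0,1), (0,2), (1,0), (1,1), (1,2), (2,0), (2,1), (2,2)) is [[-8, -2, 0, 2, 1, 2, 2, -3, 2], [-4, -2, -4, 2, 1, 2, 2, 1, 2], [4, 2, 4, -2, -1, -2, 2, -5, -6]].
There the 3×3 minor on rows i ∈ {0, 1, 2}, columns (j,k) ∈ {(0,0), (0,1), (2,0)} is det [[-8, -2, 2], [-4, -2, 2], [4, 2, 2]] = 32 ≠ 0, so this unfolding has rank ≥ 3; CP rank is at least every unfolding rank, so rank(T) ≥ 3. (This is only a lower bound: in general the CP rank may exceed every unfolding rank, so we still need to exhibit 3 rank-1 terms summing to T.)
Upper bound: T is a sum of 3 rank-1 terms, T = [1, 0, 0] ⊗ [1, 0, 1] ⊗ [-4, 0, 4] + [1, 0, 1] ⊗ [0, 0, 1] ⊗ [4, -4, -4] + [1, 1, -1] ⊗ [2, -1, -1] ⊗ [-2, -1, -2] (one valid choice — decompositions are not unique — normalised so each a, b is primitive with positive first nonzero entry; check it by expanding all entries), so rank(T) ≤ 3.
These bounds meet, so rank(T) = 3.

rank(T) = 3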